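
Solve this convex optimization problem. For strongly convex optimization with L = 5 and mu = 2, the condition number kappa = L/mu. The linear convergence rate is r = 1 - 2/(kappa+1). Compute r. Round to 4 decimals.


Step 1: Compute the condition number.
kappa = L/mu = 5/2 = 2.5
Step 2: Compute the convergence rate.
r = 1 - 2/(kappa + 1) = 1 - 2*mu/(L + mu) = (L - mu)/(L + mu) = 3/7 = 0.4286


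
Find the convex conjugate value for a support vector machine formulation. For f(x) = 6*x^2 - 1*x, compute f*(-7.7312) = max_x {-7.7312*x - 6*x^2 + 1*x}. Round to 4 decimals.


f*(y) = sup_x {y*x - a*x^2 - b*x} = sup_x {(y-b)*x - a*x^2}
FOC: (y - b) - 2a*x = 0 => x* = (y - b)/(2a)
x* = (-7.7312 + 1)/(2*6) = -0.5609
f*(-7.7312) = (y-b)^2/(4a) = (-7.7312 + 1)^2/(4*6)
= 45.3091/24 = 1.8879


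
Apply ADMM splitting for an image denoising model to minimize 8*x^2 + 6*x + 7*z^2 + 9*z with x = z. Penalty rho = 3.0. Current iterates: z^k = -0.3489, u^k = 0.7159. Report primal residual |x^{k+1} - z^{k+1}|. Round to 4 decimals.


ADMM iteration with rho = 3.0, z^k = -0.3489, u^k = 0.7159
Step 1: x-update.
Minimize 8*x^2 + 6*x + (3.0/2)*(x + 0.3489 + 0.7159)^2
FOC: (2*8 + 3.0)*x = -6 + 3.0*(-0.3489 - 0.7159)
x^{k+1} = -0.4839
Step 2: z-update.
Minimize 7*z^2 + 9*z + (3.0/2)*(-0.4839 - z + 0.7159)^2
FOC: (2*7 + 3.0)*z = -9 + 3.0*(-0.4839 + 0.7159)
z^{k+1} = -0.4885
Step 3: u-update.
u^{k+1} = 0.7159 - 0.4839 + 0.4885 = 0.7205
Step 4: Primal residual = |-0.4839 + 0.4885| = 0.0046


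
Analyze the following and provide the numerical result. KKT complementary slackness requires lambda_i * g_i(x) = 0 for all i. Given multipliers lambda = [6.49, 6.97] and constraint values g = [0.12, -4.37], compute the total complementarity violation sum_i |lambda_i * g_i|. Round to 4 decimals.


KKT complementary slackness check:
lambda_1 * g_1 = 6.49 * 0.12 = 0.7788
lambda_2 * g_2 = 6.97 * -4.37 = -30.4589
Total violation = 0.7788 + 30.4589 = 31.2377


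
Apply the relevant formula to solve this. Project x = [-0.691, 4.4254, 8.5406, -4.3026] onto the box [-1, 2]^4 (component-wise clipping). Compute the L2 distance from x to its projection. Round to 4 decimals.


Project each component onto [-1, 2].
clip(-0.691) = -0.691, clip(4.4254) = 2.0, clip(8.5406) = 2.0, clip(-4.3026) = -1.0
Projection = [-0.691, 2.0, 2.0, -1.0]
Squared diffs: [0.0, 5.8826, 42.7794, 10.9072]
Distance = sqrt(59.5692) = 7.7181


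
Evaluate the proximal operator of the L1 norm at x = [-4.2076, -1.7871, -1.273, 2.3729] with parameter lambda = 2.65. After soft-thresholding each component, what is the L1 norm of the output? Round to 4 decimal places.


Soft-thresholding with lambda = 2.65:
prox(-4.2076) = sign(-4.2076)*max(|-4.2076| - 2.65, 0) = -1.5576
prox(-1.7871) = sign(-1.7871)*max(|-1.7871| - 2.65, 0) = 0.0
prox(-1.273) = sign(-1.273)*max(|-1.273| - 2.65, 0) = 0.0
prox(2.3729) = sign(2.3729)*max(|2.3729| - 2.65, 0) = 0.0
prox(x) = [-1.5576, 0.0, 0.0, 0.0]
||prox(x)||_1 = 1.5576 + 0.0 + 0.0 + 0.0 = 1.5576


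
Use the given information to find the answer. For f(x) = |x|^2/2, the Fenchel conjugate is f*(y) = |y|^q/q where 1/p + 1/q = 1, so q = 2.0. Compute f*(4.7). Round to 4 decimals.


The conjugate exponent q satisfies 1/p + 1/q = 1.
p = 2, so q = 2/(2 - 1) = 2.0
|y|^q = 4.7^2.0 = 22.09
f*(4.7) = 22.09 / 2.0 = 11.045


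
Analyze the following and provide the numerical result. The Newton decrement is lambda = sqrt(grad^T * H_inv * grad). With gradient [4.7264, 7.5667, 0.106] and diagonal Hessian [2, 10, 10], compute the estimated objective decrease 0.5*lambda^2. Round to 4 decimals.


Step 1: H is diagonal, so H^(-1) * g = [2.3632, 0.7567, 0.0106].
Step 2: g^T H^(-1) g = sum_i g_i^2 / H_ii
  = (4.7264)^2/2 + (7.5667)^2/10 + (0.106)^2/10
  = 11.1694 + 5.7255 + 0.0011 = 16.896
Step 3: Objective decrease = 0.5 * g^T H^(-1) g = 8.448


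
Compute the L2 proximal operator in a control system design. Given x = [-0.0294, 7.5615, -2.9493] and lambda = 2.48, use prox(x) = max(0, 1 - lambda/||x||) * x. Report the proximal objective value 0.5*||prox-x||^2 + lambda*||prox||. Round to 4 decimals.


Step 1: Compute ||x||.
||x|| = 8.1164
Step 2: Compute scaling factor.
scale = max(0, 1 - 2.48/8.1164) = 0.6944
Step 3: prox(x) = [-0.0204, 5.251, -2.0481]
||prox(x)|| = 5.6364
Step 4: Proximal objective.
0.5*||prox-x||^2 = 3.0752
lambda*||prox|| = 13.9783
Total = 17.0534


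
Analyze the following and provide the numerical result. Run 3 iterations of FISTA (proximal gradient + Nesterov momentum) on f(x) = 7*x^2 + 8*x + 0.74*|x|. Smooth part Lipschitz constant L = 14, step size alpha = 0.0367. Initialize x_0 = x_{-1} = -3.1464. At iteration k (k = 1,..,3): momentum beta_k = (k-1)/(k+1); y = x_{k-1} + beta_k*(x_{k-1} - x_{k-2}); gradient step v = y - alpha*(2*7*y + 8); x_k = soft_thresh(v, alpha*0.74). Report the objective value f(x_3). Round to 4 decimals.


FISTA on f(x) = 7*x^2 + 8*x + 0.74*|x|
L = 14, alpha = 0.0367
Iteration 1: beta = 0.0, y = -3.1464 + 0.0*(-3.1464 + 3.1464) = -3.1464
  grad(y) = -36.0496, v = y - alpha*grad = -1.8234
  prox(v) = soft_thresh(-1.8234, 0.0272) = -1.7962
Iteration 2: beta = 0.3333, y = -1.7962 + 0.3333*(-1.7962 + 3.1464) = -1.3462
  grad(y) = -10.8463, v = y - alpha*grad = -0.9481
  prox(v) = soft_thresh(-0.9481, 0.0272) = -0.9209
Iteration 3: beta = 0.5, y = -0.9209 + 0.5*(-0.9209 + 1.7962) = -0.4833
  grad(y) = 1.2337, v = y - alpha*grad = -0.5286
  prox(v) = soft_thresh(-0.5286, 0.0272) = -0.5014
f(x_3) = 7*(-0.5014)^2 + 8*(-0.5014) + 0.74*|-0.5014| = -1.8804


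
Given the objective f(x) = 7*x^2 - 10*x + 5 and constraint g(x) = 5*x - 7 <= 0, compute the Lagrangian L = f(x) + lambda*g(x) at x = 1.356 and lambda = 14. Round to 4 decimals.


Step 1: Evaluate f(x).
f(1.356) = 7*1.356^2 - 10*1.356 + 5 = 4.3112
Step 2: Evaluate g(x).
g(1.356) = 5*1.356 - 7 = -0.22
Step 3: Compute Lagrangian.
L = 4.3112 + 14*-0.22 = 1.2312


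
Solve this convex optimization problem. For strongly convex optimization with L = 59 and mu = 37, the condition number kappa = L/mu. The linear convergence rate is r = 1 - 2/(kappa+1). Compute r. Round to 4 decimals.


Step 1: Compute the condition number.
kappa = L/mu = 59/37 = 1.5946
Step 2: Compute the convergence rate.
r = 1 - 2/(kappa + 1) = 1 - 2*mu/(L + mu) = (L - mu)/(L + mu) = 22/96 = 0.2292


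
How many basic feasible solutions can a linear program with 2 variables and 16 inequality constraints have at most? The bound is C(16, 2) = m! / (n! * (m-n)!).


Each vertex corresponds to some choice of n active constraints out of m, so the number of vertices is at most C(m, n) = m! / (n!(m-n)!).
m = 16, n = 2
Numerator: 16 * 15
Denominator: 2! = 2
C(16, 2) = 120


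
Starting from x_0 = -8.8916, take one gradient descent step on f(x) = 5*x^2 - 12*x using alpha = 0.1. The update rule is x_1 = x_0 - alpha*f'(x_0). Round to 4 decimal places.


We compute the gradient at x_0 and apply the update.
f'(x) = 10*x - 12
f'(-8.8916) = 10*-8.8916 - 12 = -100.916
x_1 = -8.8916 - 0.1*-100.916 = 1.2


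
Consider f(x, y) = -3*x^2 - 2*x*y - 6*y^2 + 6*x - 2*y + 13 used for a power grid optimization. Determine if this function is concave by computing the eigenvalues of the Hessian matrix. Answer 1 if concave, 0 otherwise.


The Hessian of f(x,y) = -3*x^2 - 2*x*y - 6*y^2 + 6*x - 2*y + 13 is:
H = [[-6, -2], [-2, -12]]
Trace = -6 - 12 = -18
Determinant = -6*-12 - (-2)^2 = 68
Discriminant = (-18)^2 - 4*68 = 52.0
Eigenvalues: lambda_1 = -12.6056, lambda_2 = -5.3944
The function is concave.

1


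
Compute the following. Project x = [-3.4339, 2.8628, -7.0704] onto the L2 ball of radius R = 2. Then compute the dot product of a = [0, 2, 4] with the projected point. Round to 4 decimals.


Step 1: Compute ||x|| (intermediates to 6 decimals).
||x|| = sqrt((-3.4339)^2 + 2.8628^2 + (-7.0704)^2) = 8.365276
Step 2: Project.
Since ||x|| > R, scale = R/||x|| = 2/8.365276 = 0.239084, proj(x) = scale * x
proj(x) = [-0.820991, 0.68445, -1.69042]
Step 3: Dot product.
a^T * proj(x) = 0*(-0.820991) + 2*0.68445 + 4*(-1.69042) = -5.3928


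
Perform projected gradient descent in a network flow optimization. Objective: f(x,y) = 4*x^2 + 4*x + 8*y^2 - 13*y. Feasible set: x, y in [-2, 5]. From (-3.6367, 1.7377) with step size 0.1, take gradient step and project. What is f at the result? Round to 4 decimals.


Step 1: Compute gradient at (-3.6367, 1.7377).
grad_x = 2*4*-3.6367 + 4 = -25.0936
grad_y = 2*8*1.7377 - 13 = 14.8032
Step 2: Gradient step.
x_raw = -3.6367 - 0.1*-25.0936 = -1.1273
y_raw = 1.7377 - 0.1*14.8032 = 0.2574
Step 3: Project onto [-2, 5].
x_proj = clip(-1.1273) = -1.1273
y_proj = clip(0.2574) = 0.2574
Step 4: Evaluate f.
f(-1.1273, 0.2574) = -2.2418


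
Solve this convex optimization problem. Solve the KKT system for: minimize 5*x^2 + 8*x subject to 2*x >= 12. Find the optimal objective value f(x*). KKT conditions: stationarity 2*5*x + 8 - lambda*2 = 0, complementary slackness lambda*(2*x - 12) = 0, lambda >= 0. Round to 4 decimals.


Step 1: Try lambda = 0 (constraint inactive).
x_unc = -8/(2*5) = -0.8
Check: 2*-0.8 = -1.6 < 12 -- violated!
Step 2: Constraint must be active: 2*x = 12
x* = 12/2 = 6.0
lambda = (2*5*6.0 + 8)/2 = 34.0
Step 3: Compute optimal value.
f(x*) = 5*6.0^2 + 8*6.0 = 228.0


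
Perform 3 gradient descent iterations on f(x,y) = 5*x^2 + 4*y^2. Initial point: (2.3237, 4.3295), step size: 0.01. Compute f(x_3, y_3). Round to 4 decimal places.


Gradient descent on f(x,y) = 5*x^2 + 4*y^2.
Starting point: (2.3237, 4.3295), alpha = 0.01
Step 1: grad_x = 2*5*2.3237 = 23.237, grad_y = 2*4*4.3295 = 34.636
  x_1 = 2.3237 - 0.01*23.237 = 2.0913
  y_1 = 4.3295 - 0.01*34.636 = 3.9831
Step 2: grad_x = 2*5*2.0913 = 20.9133, grad_y = 2*4*3.9831 = 31.8651
  x_2 = 2.0913 - 0.01*20.9133 = 1.8822
  y_2 = 3.9831 - 0.01*31.8651 = 3.6645
Step 3: grad_x = 2*5*1.8822 = 18.822, grad_y = 2*4*3.6645 = 29.3159
  x_3 = 1.8822 - 0.01*18.822 = 1.694
  y_3 = 3.6645 - 0.01*29.3159 = 3.3713
f(1.694, 3.3713) = 5*1.694^2 + 4*3.3713^2 = 59.8113


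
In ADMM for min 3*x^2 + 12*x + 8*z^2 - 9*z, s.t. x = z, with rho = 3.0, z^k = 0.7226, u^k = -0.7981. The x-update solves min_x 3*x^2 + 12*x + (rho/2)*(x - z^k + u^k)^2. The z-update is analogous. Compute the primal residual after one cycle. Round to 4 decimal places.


ADMM iteration with rho = 3.0, z^k = 0.7226, u^k = -0.7981
Step 1: x-update.
Minimize 3*x^2 + 12*x + (3.0/2)*(x - 0.7226 - 0.7981)^2
FOC: (2*3 + 3.0)*x = -12 + 3.0*(0.7226 + 0.7981)
x^{k+1} = -0.8264
Step 2: z-update.
Minimize 8*z^2 - 9*z + (3.0/2)*(-0.8264 - z - 0.7981)^2
FOC: (2*8 + 3.0)*z = 9 + 3.0*(-0.8264 - 0.7981)
z^{k+1} = 0.2172
Step 3: u-update.
u^{k+1} = -0.7981 - 0.8264 - 0.2172 = -1.8417
Step 4: Primal residual = |-0.8264 - 0.2172| = 1.0436


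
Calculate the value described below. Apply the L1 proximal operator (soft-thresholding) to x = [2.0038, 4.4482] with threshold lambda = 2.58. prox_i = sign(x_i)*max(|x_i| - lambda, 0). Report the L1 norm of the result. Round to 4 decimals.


Soft-thresholding with lambda = 2.58:
prox(2.0038) = sign(2.0038)*max(|2.0038| - 2.58, 0) = 0.0
prox(4.4482) = sign(4.4482)*max(|4.4482| - 2.58, 0) = 1.8682
prox(x) = [0.0, 1.8682]
||prox(x)||_1 = 0.0 + 1.8682 = 1.8682


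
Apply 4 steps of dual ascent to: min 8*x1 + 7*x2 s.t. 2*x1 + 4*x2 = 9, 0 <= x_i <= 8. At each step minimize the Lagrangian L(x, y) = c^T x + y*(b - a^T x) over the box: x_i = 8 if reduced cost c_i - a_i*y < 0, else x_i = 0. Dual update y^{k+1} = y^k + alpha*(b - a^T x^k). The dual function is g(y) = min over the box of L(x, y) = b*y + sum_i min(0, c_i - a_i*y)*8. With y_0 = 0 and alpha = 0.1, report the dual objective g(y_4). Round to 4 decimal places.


Dual ascent for LP: min 8*x1 + 7*x2, 2*x1 + 4*x2 = 9, 0 <= x_i <= 8
Step 1: y^k = 0.0, reduced costs: (8.0, 7.0)
  x^k = (0.0, 0.0), subgradient = b - a^T x = 9.0
  y^{k+1} = 0.0 + 0.1*9.0 = 0.9
Step 2: y^k = 0.9, reduced costs: (6.2, 3.4)
  x^k = (0.0, 0.0), subgradient = b - a^T x = 9.0
  y^{k+1} = 0.9 + 0.1*9.0 = 1.8
Step 3: y^k = 1.8, reduced costs: (4.4, -0.2)
  x^k = (0.0, 8.0), subgradient = b - a^T x = -23.0
  y^{k+1} = 1.8 + 0.1*-23.0 = -0.5
Step 4: y^k = -0.5, reduced costs: (9.0, 9.0)
  x^k = (0.0, 0.0), subgradient = b - a^T x = 9.0
  y^{k+1} = -0.5 + 0.1*9.0 = 0.4
Dual objective at y_4 = 0.4: reduced costs (7.2, 5.4), box minimizer x = (0.0, 0.0)
g(y_4) = b*y + (c1 - a1*y)*x1 + (c2 - a2*y)*x2 = 9*0.4 + 7.2*0.0 + 5.4*0.0 = 3.6 + 0.0 + 0.0 = 3.6


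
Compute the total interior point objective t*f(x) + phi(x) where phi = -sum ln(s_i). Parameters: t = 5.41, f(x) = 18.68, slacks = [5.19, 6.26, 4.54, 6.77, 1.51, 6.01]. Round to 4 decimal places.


Step 1: Compute log-barrier.
ln values: [1.6467, 1.8342, 1.5129, 1.9125, 0.4121, 1.7934]
phi = -(1.6467 + 1.8342 + 1.5129 + 1.9125 + 0.4121 + 1.7934) = -9.1119
Step 2: Compute augmented objective.
t*f(x) = 5.41*18.68 = 101.0588
Total = 101.0588 - 9.1119 = 91.9469


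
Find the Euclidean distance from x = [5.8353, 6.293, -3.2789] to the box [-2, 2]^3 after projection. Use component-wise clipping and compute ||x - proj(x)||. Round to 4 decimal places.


Project each component onto [-2, 2].
clip(5.8353) = 2.0, clip(6.293) = 2.0, clip(-3.2789) = -2.0
Projection = [2.0, 2.0, -2.0]
Squared diffs: [14.7095, 18.4298, 1.6356]
Distance = sqrt(34.7749) = 5.897


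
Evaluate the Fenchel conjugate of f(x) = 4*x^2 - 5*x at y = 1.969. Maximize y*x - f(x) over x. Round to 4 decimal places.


f*(y) = sup_x {y*x - a*x^2 - b*x} = sup_x {(y-b)*x - a*x^2}
FOC: (y - b) - 2a*x = 0 => x* = (y - b)/(2a)
x* = (1.969 + 5)/(2*4) = 0.8711
f*(1.969) = (y-b)^2/(4a) = (1.969 + 5)^2/(4*4)
= 48.567/16 = 3.0354


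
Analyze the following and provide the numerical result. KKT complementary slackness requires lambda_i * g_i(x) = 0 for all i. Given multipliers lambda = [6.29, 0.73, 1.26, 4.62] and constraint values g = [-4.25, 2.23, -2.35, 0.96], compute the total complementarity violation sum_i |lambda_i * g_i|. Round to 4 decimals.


KKT complementary slackness check:
lambda_1 * g_1 = 6.29 * -4.25 = -26.7325
lambda_2 * g_2 = 0.73 * 2.23 = 1.6279
lambda_3 * g_3 = 1.26 * -2.35 = -2.961
lambda_4 * g_4 = 4.62 * 0.96 = 4.4352
Total violation = 26.7325 + 1.6279 + 2.961 + 4.4352 = 35.7566


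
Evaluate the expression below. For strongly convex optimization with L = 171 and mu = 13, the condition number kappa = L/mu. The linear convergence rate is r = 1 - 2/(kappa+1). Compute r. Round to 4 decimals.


Step 1: Compute the condition number.
kappa = L/mu = 171/13 = 13.1538
Step 2: Compute the convergence rate.
r = 1 - 2/(kappa + 1) = 1 - 2*mu/(L + mu) = (L - mu)/(L + mu) = 158/184 = 0.8587


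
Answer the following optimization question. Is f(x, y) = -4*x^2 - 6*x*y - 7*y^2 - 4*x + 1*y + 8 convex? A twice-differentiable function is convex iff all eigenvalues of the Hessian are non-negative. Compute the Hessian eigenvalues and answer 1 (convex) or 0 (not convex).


The Hessian of f(x,y) = -4*x^2 - 6*x*y - 7*y^2 - 4*x + 1*y + 8 is:
H = [[-8, -6], [-6, -14]]
Trace = -8 - 14 = -22
Determinant = -8*-14 - (-6)^2 = 76
Discriminant = (-22)^2 - 4*76 = 180.0
Eigenvalues: lambda_1 = -17.7082, lambda_2 = -4.2918
The function is not convex.

0


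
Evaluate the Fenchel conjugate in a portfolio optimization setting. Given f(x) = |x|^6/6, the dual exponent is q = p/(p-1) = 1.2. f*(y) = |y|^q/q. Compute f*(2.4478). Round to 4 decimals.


The conjugate exponent q satisfies 1/p + 1/q = 1.
p = 6, so q = 6/(6 - 1) = 1.2
|y|^q = 2.4478^1.2 = 2.9277
f*(2.4478) = 2.9277 / 1.2 = 2.4398


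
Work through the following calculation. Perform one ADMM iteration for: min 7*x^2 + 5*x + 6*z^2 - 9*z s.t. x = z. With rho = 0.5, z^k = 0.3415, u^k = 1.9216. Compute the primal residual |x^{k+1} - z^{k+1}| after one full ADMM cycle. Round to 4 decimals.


ADMM iteration with rho = 0.5, z^k = 0.3415, u^k = 1.9216
Step 1: x-update.
Minimize 7*x^2 + 5*x + (0.5/2)*(x - 0.3415 + 1.9216)^2
FOC: (2*7 + 0.5)*x = -5 + 0.5*(0.3415 - 1.9216)
x^{k+1} = -0.3993
Step 2: z-update.
Minimize 6*z^2 - 9*z + (0.5/2)*(-0.3993 - z + 1.9216)^2
FOC: (2*6 + 0.5)*z = 9 + 0.5*(-0.3993 + 1.9216)
z^{k+1} = 0.7809
Step 3: u-update.
u^{k+1} = 1.9216 - 0.3993 - 0.7809 = 0.7414
Step 4: Primal residual = |-0.3993 - 0.7809| = 1.1802


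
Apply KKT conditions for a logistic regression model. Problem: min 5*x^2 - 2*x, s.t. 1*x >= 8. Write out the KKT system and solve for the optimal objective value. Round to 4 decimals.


Step 1: Try lambda = 0 (constraint inactive).
x_unc = 2/(2*5) = 0.2
Check: 1*0.2 = 0.2 < 8 -- violated!
Step 2: Constraint must be active: 1*x = 8
x* = 8/1 = 8.0
lambda = (2*5*8.0 - 2)/1 = 78.0
Step 3: Compute optimal value.
f(x*) = 5*8.0^2 - 2*8.0 = 304.0


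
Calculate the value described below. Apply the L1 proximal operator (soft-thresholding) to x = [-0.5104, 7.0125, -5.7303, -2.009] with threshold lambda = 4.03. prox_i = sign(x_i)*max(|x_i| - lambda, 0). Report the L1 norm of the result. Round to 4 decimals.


Soft-thresholding with lambda = 4.03:
prox(-0.5104) = sign(-0.5104)*max(|-0.5104| - 4.03, 0) = 0.0
prox(7.0125) = sign(7.0125)*max(|7.0125| - 4.03, 0) = 2.9825
prox(-5.7303) = sign(-5.7303)*max(|-5.7303| - 4.03, 0) = -1.7003
prox(-2.009) = sign(-2.009)*max(|-2.009| - 4.03, 0) = 0.0
prox(x) = [0.0, 2.9825, -1.7003, 0.0]
||prox(x)||_1 = 0.0 + 2.9825 + 1.7003 + 0.0 = 4.6828


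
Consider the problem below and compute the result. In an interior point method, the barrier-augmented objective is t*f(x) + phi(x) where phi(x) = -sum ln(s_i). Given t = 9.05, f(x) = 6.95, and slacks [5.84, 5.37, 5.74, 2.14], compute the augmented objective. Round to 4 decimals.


Step 1: Compute log-barrier.
ln values: [1.7647, 1.6808, 1.7475, 0.7608]
phi = -(1.7647 + 1.6808 + 1.7475 + 0.7608) = -5.9538
Step 2: Compute augmented objective.
t*f(x) = 9.05*6.95 = 62.8975
Total = 62.8975 - 5.9538 = 56.9437


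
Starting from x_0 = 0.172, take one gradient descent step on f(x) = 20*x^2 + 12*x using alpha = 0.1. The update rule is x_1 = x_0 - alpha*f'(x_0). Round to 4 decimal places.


We compute the gradient at x_0 and apply the update.
f'(x) = 40*x + 12
f'(0.172) = 40*0.172 + 12 = 18.88
x_1 = 0.172 - 0.1*18.88 = -1.716


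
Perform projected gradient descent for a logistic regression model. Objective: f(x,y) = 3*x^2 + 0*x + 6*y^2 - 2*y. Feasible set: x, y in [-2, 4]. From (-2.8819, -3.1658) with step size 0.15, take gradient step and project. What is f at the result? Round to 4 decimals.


Step 1: Compute gradient at (-2.8819, -3.1658).
grad_x = 2*3*-2.8819 + 0 = -17.2914
grad_y = 2*6*-3.1658 - 2 = -39.9896
Step 2: Gradient step.
x_raw = -2.8819 - 0.15*-17.2914 = -0.2882
y_raw = -3.1658 - 0.15*-39.9896 = 2.8326
Step 3: Project onto [-2, 4].
x_proj = clip(-0.2882) = -0.2882
y_proj = clip(2.8326) = 2.8326
Step 4: Evaluate f.
f(-0.2882, 2.8326) = 42.727


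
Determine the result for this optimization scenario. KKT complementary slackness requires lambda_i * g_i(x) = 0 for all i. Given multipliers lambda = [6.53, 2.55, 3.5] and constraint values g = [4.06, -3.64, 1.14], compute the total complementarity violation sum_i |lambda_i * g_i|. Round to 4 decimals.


KKT complementary slackness check:
lambda_1 * g_1 = 6.53 * 4.06 = 26.5118
lambda_2 * g_2 = 2.55 * -3.64 = -9.282
lambda_3 * g_3 = 3.5 * 1.14 = 3.99
Total violation = 26.5118 + 9.282 + 3.99 = 39.7838


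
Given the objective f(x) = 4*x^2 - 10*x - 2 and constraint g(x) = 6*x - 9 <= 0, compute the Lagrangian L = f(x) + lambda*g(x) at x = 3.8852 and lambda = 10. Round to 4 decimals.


Step 1: Evaluate f(x).
f(3.8852) = 4*3.8852^2 - 10*3.8852 - 2 = 19.5271
Step 2: Evaluate g(x).
g(3.8852) = 6*3.8852 - 9 = 14.3112
Step 3: Compute Lagrangian.
L = 19.5271 + 10*14.3112 = 162.6391


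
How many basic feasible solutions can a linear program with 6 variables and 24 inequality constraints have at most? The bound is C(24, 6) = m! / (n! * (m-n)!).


Each vertex corresponds to some choice of n active constraints out of m, so the number of vertices is at most C(m, n) = m! / (n!(m-n)!).
m = 24, n = 6
Numerator: 24 * 23 * 22 * 21 * 20 * 19
Denominator: 6! = 720
C(24, 6) = 134596


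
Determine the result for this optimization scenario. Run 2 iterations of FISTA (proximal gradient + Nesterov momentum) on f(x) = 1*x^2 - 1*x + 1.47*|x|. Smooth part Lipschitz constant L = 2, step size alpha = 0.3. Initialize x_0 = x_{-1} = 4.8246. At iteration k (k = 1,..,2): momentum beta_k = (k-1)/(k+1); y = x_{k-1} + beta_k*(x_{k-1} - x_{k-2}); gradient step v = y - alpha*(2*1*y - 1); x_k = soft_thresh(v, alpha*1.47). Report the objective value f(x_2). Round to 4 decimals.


FISTA on f(x) = 1*x^2 - 1*x + 1.47*|x|
L = 2, alpha = 0.3
Iteration 1: beta = 0.0, y = 4.8246 + 0.0*(4.8246 - 4.8246) = 4.8246
  grad(y) = 8.6492, v = y - alpha*grad = 2.2298
  prox(v) = soft_thresh(2.2298, 0.441) = 1.7888
Iteration 2: beta = 0.3333, y = 1.7888 + 0.3333*(1.7888 - 4.8246) = 0.7769
  grad(y) = 0.5538, v = y - alpha*grad = 0.6108
  prox(v) = soft_thresh(0.6108, 0.441) = 0.1698
f(x_2) = 1*0.1698^2 - 1*0.1698 + 1.47*|0.1698| = 0.1086


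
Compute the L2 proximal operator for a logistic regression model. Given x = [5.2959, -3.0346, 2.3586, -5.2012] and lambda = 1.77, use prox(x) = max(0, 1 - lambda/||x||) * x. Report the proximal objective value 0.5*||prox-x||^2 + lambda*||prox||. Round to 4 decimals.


Step 1: Compute ||x||.
||x|| = 8.3589
Step 2: Compute scaling factor.
scale = max(0, 1 - 1.77/8.3589) = 0.7882
Step 3: prox(x) = [4.1745, -2.392, 1.8592, -4.0998]
||prox(x)|| = 6.5889
Step 4: Proximal objective.
0.5*||prox-x||^2 = 1.5665
lambda*||prox|| = 11.6624
Total = 13.2288


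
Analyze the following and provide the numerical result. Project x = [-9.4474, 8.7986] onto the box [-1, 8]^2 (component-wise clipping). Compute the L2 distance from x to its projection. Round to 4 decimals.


Project each component onto [-1, 8].
clip(-9.4474) = -1.0, clip(8.7986) = 8.0
Projection = [-1.0, 8.0]
Squared diffs: [71.3586, 0.6378]
Distance = sqrt(71.9964) = 8.4851


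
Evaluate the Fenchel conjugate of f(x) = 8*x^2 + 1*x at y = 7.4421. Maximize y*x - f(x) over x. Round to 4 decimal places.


f*(y) = sup_x {y*x - a*x^2 - b*x} = sup_x {(y-b)*x - a*x^2}
FOC: (y - b) - 2a*x = 0 => x* = (y - b)/(2a)
x* = (7.4421 - 1)/(2*8) = 0.4026
f*(7.4421) = (y-b)^2/(4a) = (7.4421 - 1)^2/(4*8)
= 41.5007/32 = 1.2969


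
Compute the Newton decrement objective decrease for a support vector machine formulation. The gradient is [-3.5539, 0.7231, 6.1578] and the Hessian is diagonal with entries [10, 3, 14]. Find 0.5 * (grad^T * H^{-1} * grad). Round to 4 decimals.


Step 1: H is diagonal, so H^(-1) * g = [-0.3554, 0.241, 0.4398].
Step 2: g^T H^(-1) g = sum_i g_i^2 / H_ii
  = (-3.5539)^2/10 + (0.7231)^2/3 + (6.1578)^2/14
  = 1.263 + 0.1743 + 2.7085 = 4.1458
Step 3: Objective decrease = 0.5 * g^T H^(-1) g = 2.0729


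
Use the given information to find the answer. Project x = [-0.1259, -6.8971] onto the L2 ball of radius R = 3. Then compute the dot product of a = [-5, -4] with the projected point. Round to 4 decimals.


Step 1: Compute ||x|| (intermediates to 6 decimals).
||x|| = sqrt((-0.1259)^2 + (-6.8971)^2) = 6.898249
Step 2: Project.
Since ||x|| > R, scale = R/||x|| = 3/6.898249 = 0.434893, proj(x) = scale * x
proj(x) = [-0.054753, -2.999501]
Step 3: Dot product.
a^T * proj(x) = -5*(-0.054753) - 4*(-2.999501) = 12.2718


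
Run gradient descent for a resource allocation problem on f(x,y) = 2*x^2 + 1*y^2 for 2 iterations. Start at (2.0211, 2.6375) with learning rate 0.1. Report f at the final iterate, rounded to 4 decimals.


Gradient descent on f(x,y) = 2*x^2 + 1*y^2.
Starting point: (2.0211, 2.6375), alpha = 0.1
Step 1: grad_x = 2*2*2.0211 = 8.0844, grad_y = 2*1*2.6375 = 5.275
  x_1 = 2.0211 - 0.1*8.0844 = 1.2127
  y_1 = 2.6375 - 0.1*5.275 = 2.11
Step 2: grad_x = 2*2*1.2127 = 4.8506, grad_y = 2*1*2.11 = 4.22
  x_2 = 1.2127 - 0.1*4.8506 = 0.7276
  y_2 = 2.11 - 0.1*4.22 = 1.688
f(0.7276, 1.688) = 2*0.7276^2 + 1*1.688^2 = 3.9081


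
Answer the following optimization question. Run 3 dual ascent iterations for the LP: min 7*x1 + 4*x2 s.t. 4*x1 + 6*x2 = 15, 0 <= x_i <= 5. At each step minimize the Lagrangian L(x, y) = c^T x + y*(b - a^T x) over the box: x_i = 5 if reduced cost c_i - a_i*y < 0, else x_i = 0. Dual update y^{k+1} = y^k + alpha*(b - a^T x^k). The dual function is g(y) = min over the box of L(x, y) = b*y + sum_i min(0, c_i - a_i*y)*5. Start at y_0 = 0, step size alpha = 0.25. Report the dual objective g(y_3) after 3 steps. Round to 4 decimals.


Dual ascent for LP: min 7*x1 + 4*x2, 4*x1 + 6*x2 = 15, 0 <= x_i <= 5
Step 1: y^k = 0.0, reduced costs: (7.0, 4.0)
  x^k = (0.0, 0.0), subgradient = b - a^T x = 15.0
  y^{k+1} = 0.0 + 0.25*15.0 = 3.75
Step 2: y^k = 3.75, reduced costs: (-8.0, -18.5)
  x^k = (5.0, 5.0), subgradient = b - a^T x = -35.0
  y^{k+1} = 3.75 + 0.25*-35.0 = -5.0
Step 3: y^k = -5.0, reduced costs: (27.0, 34.0)
  x^k = (0.0, 0.0), subgradient = b - a^T x = 15.0
  y^{k+1} = -5.0 + 0.25*15.0 = -1.25
Dual objective at y_3 = -1.25: reduced costs (12.0, 11.5), box minimizer x = (0.0, 0.0)
g(y_3) = b*y + (c1 - a1*y)*x1 + (c2 - a2*y)*x2 = 15*(-1.25) + 12.0*0.0 + 11.5*0.0 = -18.75 + 0.0 + 0.0 = -18.75


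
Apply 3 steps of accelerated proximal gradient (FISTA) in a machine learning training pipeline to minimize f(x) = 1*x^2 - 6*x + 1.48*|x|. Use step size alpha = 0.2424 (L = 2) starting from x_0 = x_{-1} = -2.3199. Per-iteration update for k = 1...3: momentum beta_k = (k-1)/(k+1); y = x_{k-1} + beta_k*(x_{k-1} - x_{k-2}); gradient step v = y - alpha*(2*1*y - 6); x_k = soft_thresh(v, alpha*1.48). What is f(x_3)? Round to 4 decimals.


FISTA on f(x) = 1*x^2 - 6*x + 1.48*|x|
L = 2, alpha = 0.2424
Iteration 1: beta = 0.0, y = -2.3199 + 0.0*(-2.3199 + 2.3199) = -2.3199
  grad(y) = -10.6398, v = y - alpha*grad = 0.2592
  prox(v) = soft_thresh(0.2592, 0.3588) = 0.0
Iteration 2: beta = 0.3333, y = 0.0 + 0.3333*(0.0 + 2.3199) = 0.7733
  grad(y) = -4.4534, v = y - alpha*grad = 1.8528
  prox(v) = soft_thresh(1.8528, 0.3588) = 1.4941
Iteration 3: beta = 0.5, y = 1.4941 + 0.5*(1.4941 - 0.0) = 2.2411
  grad(y) = -1.5178, v = y - alpha*grad = 2.609
  prox(v) = soft_thresh(2.609, 0.3588) = 2.2503
f(x_3) = 1*2.2503^2 - 6*2.2503 + 1.48*|2.2503| = -5.1075


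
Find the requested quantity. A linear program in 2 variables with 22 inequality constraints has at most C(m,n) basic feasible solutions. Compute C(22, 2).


Each vertex corresponds to some choice of n active constraints out of m, so the number of vertices is at most C(m, n) = m! / (n!(m-n)!).
m = 22, n = 2
Numerator: 22 * 21
Denominator: 2! = 2
C(22, 2) = 231


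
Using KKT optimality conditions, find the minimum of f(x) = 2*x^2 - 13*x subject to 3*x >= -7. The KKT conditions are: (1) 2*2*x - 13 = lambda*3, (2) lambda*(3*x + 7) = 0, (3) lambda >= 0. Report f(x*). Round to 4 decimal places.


Step 1: Try lambda = 0 (constraint inactive).
Stationarity: 2*2*x - 13 = 0
x* = 13/(2*2) = 3.25
Check constraint: 3*3.25 = 9.75 >= -7 -- satisfied.
Step 2: Compute optimal value.
f(x*) = 2*3.25^2 - 13*3.25 = -21.125


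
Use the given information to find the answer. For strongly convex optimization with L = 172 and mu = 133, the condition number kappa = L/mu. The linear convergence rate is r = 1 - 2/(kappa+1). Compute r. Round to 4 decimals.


Step 1: Compute the condition number.
kappa = L/mu = 172/133 = 1.2932
Step 2: Compute the convergence rate.
r = 1 - 2/(kappa + 1) = 1 - 2*mu/(L + mu) = (L - mu)/(L + mu) = 39/305 = 0.1279


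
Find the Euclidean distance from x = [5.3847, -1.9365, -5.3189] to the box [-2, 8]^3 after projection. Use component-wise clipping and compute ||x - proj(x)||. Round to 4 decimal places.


Project each component onto [-2, 8].
clip(5.3847) = 5.3847, clip(-1.9365) = -1.9365, clip(-5.3189) = -2.0
Projection = [5.3847, -1.9365, -2.0]
Squared diffs: [0.0, 0.0, 11.0151]
Distance = sqrt(11.0151) = 3.3189


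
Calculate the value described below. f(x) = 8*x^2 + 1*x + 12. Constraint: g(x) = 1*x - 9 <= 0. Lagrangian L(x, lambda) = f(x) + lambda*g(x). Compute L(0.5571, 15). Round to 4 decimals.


Step 1: Evaluate f(x).
f(0.5571) = 8*0.5571^2 + 1*0.5571 + 12 = 15.04
Step 2: Evaluate g(x).
g(0.5571) = 1*0.5571 - 9 = -8.4429
Step 3: Compute Lagrangian.
L = 15.04 + 15*-8.4429 = -111.6035


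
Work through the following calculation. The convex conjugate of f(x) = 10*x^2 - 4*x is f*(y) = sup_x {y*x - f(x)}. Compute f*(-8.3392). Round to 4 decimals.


f*(y) = sup_x {y*x - a*x^2 - b*x} = sup_x {(y-b)*x - a*x^2}
FOC: (y - b) - 2a*x = 0 => x* = (y - b)/(2a)
x* = (-8.3392 + 4)/(2*10) = -0.217
f*(-8.3392) = (y-b)^2/(4a) = (-8.3392 + 4)^2/(4*10)
= 18.8287/40 = 0.4707


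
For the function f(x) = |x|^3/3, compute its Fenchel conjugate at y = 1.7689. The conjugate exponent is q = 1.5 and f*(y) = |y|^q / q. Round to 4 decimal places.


The conjugate exponent q satisfies 1/p + 1/q = 1.
p = 3, so q = 3/(3 - 1) = 1.5
|y|^q = 1.7689^1.5 = 2.3526
f*(1.7689) = 2.3526 / 1.5 = 1.5684


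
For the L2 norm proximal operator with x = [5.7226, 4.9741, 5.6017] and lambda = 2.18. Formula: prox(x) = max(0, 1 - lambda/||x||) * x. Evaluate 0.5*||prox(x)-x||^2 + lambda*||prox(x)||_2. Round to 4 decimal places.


Step 1: Compute ||x||.
||x|| = 9.427
Step 2: Compute scaling factor.
scale = max(0, 1 - 2.18/9.427) = 0.7688
Step 3: prox(x) = [4.3992, 3.8238, 4.3063]
||prox(x)|| = 7.247
Step 4: Proximal objective.
0.5*||prox-x||^2 = 2.3762
lambda*||prox|| = 15.7985
Total = 18.1747


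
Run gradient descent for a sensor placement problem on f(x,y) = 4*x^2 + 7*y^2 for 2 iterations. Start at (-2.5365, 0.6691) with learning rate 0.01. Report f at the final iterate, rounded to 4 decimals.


Gradient descent on f(x,y) = 4*x^2 + 7*y^2.
Starting point: (-2.5365, 0.6691), alpha = 0.01
Step 1: grad_x = 2*4*-2.5365 = -20.292, grad_y = 2*7*0.6691 = 9.3674
  x_1 = -2.5365 - 0.01*-20.292 = -2.3336
  y_1 = 0.6691 - 0.01*9.3674 = 0.5754
Step 2: grad_x = 2*4*-2.3336 = -18.6686, grad_y = 2*7*0.5754 = 8.056
  x_2 = -2.3336 - 0.01*-18.6686 = -2.1469
  y_2 = 0.5754 - 0.01*8.056 = 0.4949
f(-2.1469, 0.4949) = 4*(-2.1469)^2 + 7*0.4949^2 = 20.1509


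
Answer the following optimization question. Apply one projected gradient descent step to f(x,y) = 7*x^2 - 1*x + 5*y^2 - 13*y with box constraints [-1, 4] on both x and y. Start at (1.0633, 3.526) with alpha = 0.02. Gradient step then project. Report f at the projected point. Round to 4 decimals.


Step 1: Compute gradient at (1.0633, 3.526).
grad_x = 2*7*1.0633 - 1 = 13.8862
grad_y = 2*5*3.526 - 13 = 22.26
Step 2: Gradient step.
x_raw = 1.0633 - 0.02*13.8862 = 0.7856
y_raw = 3.526 - 0.02*22.26 = 3.0808
Step 3: Project onto [-1, 4].
x_proj = clip(0.7856) = 0.7856
y_proj = clip(3.0808) = 3.0808
Step 4: Evaluate f.
f(0.7856, 3.0808) = 10.9406


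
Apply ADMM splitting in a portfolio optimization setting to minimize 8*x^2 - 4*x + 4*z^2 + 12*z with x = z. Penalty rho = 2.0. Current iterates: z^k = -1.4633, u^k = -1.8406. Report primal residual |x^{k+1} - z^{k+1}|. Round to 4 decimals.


ADMM iteration with rho = 2.0, z^k = -1.4633, u^k = -1.8406
Step 1: x-update.
Minimize 8*x^2 - 4*x + (2.0/2)*(x + 1.4633 - 1.8406)^2
FOC: (2*8 + 2.0)*x = 4 + 2.0*(-1.4633 + 1.8406)
x^{k+1} = 0.2641
Step 2: z-update.
Minimize 4*z^2 + 12*z + (2.0/2)*(0.2641 - z - 1.8406)^2
FOC: (2*4 + 2.0)*z = -12 + 2.0*(0.2641 - 1.8406)
z^{k+1} = -1.5153
Step 3: u-update.
u^{k+1} = -1.8406 + 0.2641 + 1.5153 = -0.0612
Step 4: Primal residual = |0.2641 + 1.5153| = 1.7794


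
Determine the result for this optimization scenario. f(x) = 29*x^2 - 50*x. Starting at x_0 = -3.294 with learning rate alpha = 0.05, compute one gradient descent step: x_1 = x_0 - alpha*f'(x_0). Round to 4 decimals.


We compute the gradient at x_0 and apply the update.
f'(x) = 58*x - 50
f'(-3.294) = 58*-3.294 - 50 = -241.052
x_1 = -3.294 - 0.05*-241.052 = 8.7586


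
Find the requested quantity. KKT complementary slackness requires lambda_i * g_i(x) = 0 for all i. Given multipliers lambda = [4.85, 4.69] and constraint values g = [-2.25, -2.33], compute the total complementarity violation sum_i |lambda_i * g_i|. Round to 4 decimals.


KKT complementary slackness check:
lambda_1 * g_1 = 4.85 * -2.25 = -10.9125
lambda_2 * g_2 = 4.69 * -2.33 = -10.9277
Total violation = 10.9125 + 10.9277 = 21.8402


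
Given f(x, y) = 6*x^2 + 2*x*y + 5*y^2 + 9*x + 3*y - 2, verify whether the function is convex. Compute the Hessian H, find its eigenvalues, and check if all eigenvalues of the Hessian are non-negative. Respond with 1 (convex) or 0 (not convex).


The Hessian of f(x,y) = 6*x^2 + 2*x*y + 5*y^2 + 9*x + 3*y - 2 is:
H = [[12, 2], [2, 10]]
Trace = 12 + 10 = 22
Determinant = 12*10 - (2)^2 = 116
Discriminant = (22)^2 - 4*116 = 20.0
Eigenvalues: lambda_1 = 8.7639, lambda_2 = 13.2361
The function is convex.

1


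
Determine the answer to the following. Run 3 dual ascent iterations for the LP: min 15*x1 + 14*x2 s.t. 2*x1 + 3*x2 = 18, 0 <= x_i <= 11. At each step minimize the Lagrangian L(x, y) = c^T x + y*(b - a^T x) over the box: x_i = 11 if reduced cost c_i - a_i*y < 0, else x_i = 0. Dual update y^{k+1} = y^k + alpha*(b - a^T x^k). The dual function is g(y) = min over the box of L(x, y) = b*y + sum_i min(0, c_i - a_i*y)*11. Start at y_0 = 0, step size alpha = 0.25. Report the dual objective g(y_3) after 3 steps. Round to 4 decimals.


Dual ascent for LP: min 15*x1 + 14*x2, 2*x1 + 3*x2 = 18, 0 <= x_i <= 11
Step 1: y^k = 0.0, reduced costs: (15.0, 14.0)
  x^k = (0.0, 0.0), subgradient = b - a^T x = 18.0
  y^{k+1} = 0.0 + 0.25*18.0 = 4.5
Step 2: y^k = 4.5, reduced costs: (6.0, 0.5)
  x^k = (0.0, 0.0), subgradient = b - a^T x = 18.0
  y^{k+1} = 4.5 + 0.25*18.0 = 9.0
Step 3: y^k = 9.0, reduced costs: (-3.0, -13.0)
  x^k = (11.0, 11.0), subgradient = b - a^T x = -37.0
  y^{k+1} = 9.0 + 0.25*-37.0 = -0.25
Dual objective at y_3 = -0.25: reduced costs (15.5, 14.75), box minimizer x = (0.0, 0.0)
g(y_3) = b*y + (c1 - a1*y)*x1 + (c2 - a2*y)*x2 = 18*(-0.25) + 15.5*0.0 + 14.75*0.0 = -4.5 + 0.0 + 0.0 = -4.5


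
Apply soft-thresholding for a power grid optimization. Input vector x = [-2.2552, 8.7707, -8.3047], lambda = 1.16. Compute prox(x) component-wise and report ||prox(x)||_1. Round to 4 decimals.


Soft-thresholding with lambda = 1.16:
prox(-2.2552) = sign(-2.2552)*max(|-2.2552| - 1.16, 0) = -1.0952
prox(8.7707) = sign(8.7707)*max(|8.7707| - 1.16, 0) = 7.6107
prox(-8.3047) = sign(-8.3047)*max(|-8.3047| - 1.16, 0) = -7.1447
prox(x) = [-1.0952, 7.6107, -7.1447]
||prox(x)||_1 = 1.0952 + 7.6107 + 7.1447 = 15.8506


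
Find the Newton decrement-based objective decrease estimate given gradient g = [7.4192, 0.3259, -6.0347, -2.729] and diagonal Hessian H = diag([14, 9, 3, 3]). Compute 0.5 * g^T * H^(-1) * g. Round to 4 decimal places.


Step 1: H is diagonal, so H^(-1) * g = [0.5299, 0.0362, -2.0116, -0.9097].
Step 2: g^T H^(-1) g = sum_i g_i^2 / H_ii
  = (7.4192)^2/14 + (0.3259)^2/9 + (-6.0347)^2/3 + (-2.729)^2/3
  = 3.9318 + 0.0118 + 12.1392 + 2.4825 = 18.5652
Step 3: Objective decrease = 0.5 * g^T H^(-1) g = 9.2826


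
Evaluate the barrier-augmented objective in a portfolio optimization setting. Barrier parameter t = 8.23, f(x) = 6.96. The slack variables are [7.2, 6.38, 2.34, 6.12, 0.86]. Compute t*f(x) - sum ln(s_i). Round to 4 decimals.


Step 1: Compute log-barrier.
ln values: [1.9741, 1.8532, 0.8502, 1.8116, -0.1508]
phi = -(1.9741 + 1.8532 + 0.8502 + 1.8116 - 0.1508) = -6.3381
Step 2: Compute augmented objective.
t*f(x) = 8.23*6.96 = 57.2808
Total = 57.2808 - 6.3381 = 50.9427


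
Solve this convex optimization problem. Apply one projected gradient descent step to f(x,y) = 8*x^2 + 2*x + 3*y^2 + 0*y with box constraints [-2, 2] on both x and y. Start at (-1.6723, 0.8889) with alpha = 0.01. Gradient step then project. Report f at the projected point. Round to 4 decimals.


Step 1: Compute gradient at (-1.6723, 0.8889).
grad_x = 2*8*-1.6723 + 2 = -24.7568
grad_y = 2*3*0.8889 + 0 = 5.3334
Step 2: Gradient step.
x_raw = -1.6723 - 0.01*-24.7568 = -1.4247
y_raw = 0.8889 - 0.01*5.3334 = 0.8356
Step 3: Project onto [-2, 2].
x_proj = clip(-1.4247) = -1.4247
y_proj = clip(0.8356) = 0.8356
Step 4: Evaluate f.
f(-1.4247, 0.8356) = 15.4839


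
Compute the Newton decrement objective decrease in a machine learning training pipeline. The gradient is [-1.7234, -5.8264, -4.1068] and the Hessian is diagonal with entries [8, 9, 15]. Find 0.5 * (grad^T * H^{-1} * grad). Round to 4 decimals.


Step 1: H is diagonal, so H^(-1) * g = [-0.2154, -0.6474, -0.2738].
Step 2: g^T H^(-1) g = sum_i g_i^2 / H_ii
  = (-1.7234)^2/8 + (-5.8264)^2/9 + (-4.1068)^2/15
  = 0.3713 + 3.7719 + 1.1244 = 5.2675
Step 3: Objective decrease = 0.5 * g^T H^(-1) g = 2.6338


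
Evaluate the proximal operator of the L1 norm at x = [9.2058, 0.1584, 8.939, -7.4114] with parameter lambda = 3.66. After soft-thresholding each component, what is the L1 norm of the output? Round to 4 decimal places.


Soft-thresholding with lambda = 3.66:
prox(9.2058) = sign(9.2058)*max(|9.2058| - 3.66, 0) = 5.5458
prox(0.1584) = sign(0.1584)*max(|0.1584| - 3.66, 0) = 0.0
prox(8.939) = sign(8.939)*max(|8.939| - 3.66, 0) = 5.279
prox(-7.4114) = sign(-7.4114)*max(|-7.4114| - 3.66, 0) = -3.7514
prox(x) = [5.5458, 0.0, 5.279, -3.7514]
||prox(x)||_1 = 5.5458 + 0.0 + 5.279 + 3.7514 = 14.5762


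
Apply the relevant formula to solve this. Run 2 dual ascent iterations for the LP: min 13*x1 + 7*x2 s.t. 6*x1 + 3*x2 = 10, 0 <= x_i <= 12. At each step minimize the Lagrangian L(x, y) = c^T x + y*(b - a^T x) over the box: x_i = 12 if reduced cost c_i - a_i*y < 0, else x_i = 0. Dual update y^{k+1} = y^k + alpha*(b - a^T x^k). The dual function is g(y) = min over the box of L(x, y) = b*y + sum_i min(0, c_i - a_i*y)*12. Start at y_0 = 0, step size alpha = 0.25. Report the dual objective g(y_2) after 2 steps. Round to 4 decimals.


Dual ascent for LP: min 13*x1 + 7*x2, 6*x1 + 3*x2 = 10, 0 <= x_i <= 12
Step 1: y^k = 0.0, reduced costs: (13.0, 7.0)
  x^k = (0.0, 0.0), subgradient = b - a^T x = 10.0
  y^{k+1} = 0.0 + 0.25*10.0 = 2.5
Step 2: y^k = 2.5, reduced costs: (-2.0, -0.5)
  x^k = (12.0, 12.0), subgradient = b - a^T x = -98.0
  y^{k+1} = 2.5 + 0.25*-98.0 = -22.0
Dual objective at y_2 = -22.0: reduced costs (145.0, 73.0), box minimizer x = (0.0, 0.0)
g(y_2) = b*y + (c1 - a1*y)*x1 + (c2 - a2*y)*x2 = 10*(-22.0) + 145.0*0.0 + 73.0*0.0 = -220.0 + 0.0 + 0.0 = -220.0


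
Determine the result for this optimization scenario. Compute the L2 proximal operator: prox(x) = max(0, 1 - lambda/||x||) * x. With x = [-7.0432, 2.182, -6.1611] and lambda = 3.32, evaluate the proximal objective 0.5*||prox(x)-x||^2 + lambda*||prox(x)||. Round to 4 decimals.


Step 1: Compute ||x||.
||x|| = 9.6087
Step 2: Compute scaling factor.
scale = max(0, 1 - 3.32/9.6087) = 0.6545
Step 3: prox(x) = [-4.6096, 1.4281, -4.0323]
||prox(x)|| = 6.2887
Step 4: Proximal objective.
0.5*||prox-x||^2 = 5.5112
lambda*||prox|| = 20.8785
Total = 26.3897


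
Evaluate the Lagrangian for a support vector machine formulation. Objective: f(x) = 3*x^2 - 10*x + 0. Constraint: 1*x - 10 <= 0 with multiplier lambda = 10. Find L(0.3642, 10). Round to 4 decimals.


Step 1: Evaluate f(x).
f(0.3642) = 3*0.3642^2 - 10*0.3642 + 0 = -3.2441
Step 2: Evaluate g(x).
g(0.3642) = 1*0.3642 - 10 = -9.6358
Step 3: Compute Lagrangian.
L = -3.2441 + 10*-9.6358 = -99.6021


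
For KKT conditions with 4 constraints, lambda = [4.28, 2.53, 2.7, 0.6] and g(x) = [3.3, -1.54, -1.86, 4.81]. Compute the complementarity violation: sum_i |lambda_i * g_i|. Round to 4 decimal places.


KKT complementary slackness check:
lambda_1 * g_1 = 4.28 * 3.3 = 14.124
lambda_2 * g_2 = 2.53 * -1.54 = -3.8962
lambda_3 * g_3 = 2.7 * -1.86 = -5.022
lambda_4 * g_4 = 0.6 * 4.81 = 2.886
Total violation = 14.124 + 3.8962 + 5.022 + 2.886 = 25.9282


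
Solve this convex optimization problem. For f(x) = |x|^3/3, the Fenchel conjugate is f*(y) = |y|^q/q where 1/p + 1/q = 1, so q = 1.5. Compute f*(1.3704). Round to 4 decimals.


The conjugate exponent q satisfies 1/p + 1/q = 1.
p = 3, so q = 3/(3 - 1) = 1.5
|y|^q = 1.3704^1.5 = 1.6042
f*(1.3704) = 1.6042 / 1.5 = 1.0695


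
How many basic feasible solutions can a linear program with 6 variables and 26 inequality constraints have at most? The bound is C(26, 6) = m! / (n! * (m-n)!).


Each vertex corresponds to some choice of n active constraints out of m, so the number of vertices is at most C(m, n) = m! / (n!(m-n)!).
m = 26, n = 6
Numerator: 26 * 25 * 24 * 23 * 22 * 21
Denominator: 6! = 720
C(26, 6) = 230230
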